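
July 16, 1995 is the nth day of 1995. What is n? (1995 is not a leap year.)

Days in months before July: 31 + 28 + 31 + 30 + 31 + 30 = 181.
Plus 16 days into July → day 197.

197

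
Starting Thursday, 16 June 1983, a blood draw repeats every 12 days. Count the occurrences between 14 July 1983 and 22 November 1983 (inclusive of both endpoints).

11

Occurrences land 12·i days after 16 June 1983 for i = 0, 1, 2, …
14 July 1983 is 28 days after the start; 28 ÷ 12 = 2 remainder 4; since the remainder is 4, round up to i = 3. First occurrence in the window: #4 on 22 July 1983 (3×12 = 36 days in).
22 November 1983 is 159 days after the start; 159 ÷ 12 = 13 remainder 3. Last occurrence in the window: #14 on 19 November 1983.
Occurrences #4 through #14: 11 in total.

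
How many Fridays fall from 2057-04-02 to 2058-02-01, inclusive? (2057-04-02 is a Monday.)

44

2057-04-02 is a Monday; the first Friday on or after it is 2057-04-06 (4 days later).
From 2057-04-06 to 2058-02-01: 24 + 31 + 30 + 31 + 31 + 30 + 31 + 30 + 31 + 31 + 1 = 301 days (rest of April, May, June, July, August, September, October, November, December, January, February).
301 ÷ 7 = 43 full weeks with remainder 0, so 43 more Fridays after the first → 44.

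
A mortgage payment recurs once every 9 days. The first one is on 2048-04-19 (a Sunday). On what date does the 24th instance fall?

The 24th occurrence is 23 intervals after the first: 23 × 9 = 207 days after 2048-04-19.
April has 30 days — 11 days to the end of April leaves 196.
May has 31 days (165 left).
June has 30 days (135 left).
July has 31 days (104 left).
August has 31 days (73 left).
September has 30 days (43 left).
October has 31 days (12 left).
12 days into November → 2048-11-12.

2048-11-12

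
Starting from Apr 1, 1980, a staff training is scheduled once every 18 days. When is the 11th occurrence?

Sep 28, 1980

The 11th occurrence is 10 intervals after the first: 10 × 18 = 180 days after Apr 1, 1980.
Apr has 30 days — 29 days to the end of Apr leaves 151.
May has 31 days (120 left).
Jun has 30 days (90 left).
Jul has 31 days (59 left).
Aug has 31 days (28 left).
28 days into Sep → Sep 28, 1980.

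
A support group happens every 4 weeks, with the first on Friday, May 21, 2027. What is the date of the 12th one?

Mar 24, 2028

The 12th occurrence is 11 intervals after the first: 11 × 28 = 308 days after May 21, 2027.
May has 31 days — 10 days to the end of May leaves 298.
Jun has 30 days (268 left).
Jul has 31 days (237 left).
Aug has 31 days (206 left).
Sep has 30 days (176 left).
Oct has 31 days (145 left).
Nov has 30 days (115 left).
Dec has 31 days (84 left).
Jan has 31 days (53 left).
Feb has 29 days (24 left).
24 days into Mar → Mar 24, 2028.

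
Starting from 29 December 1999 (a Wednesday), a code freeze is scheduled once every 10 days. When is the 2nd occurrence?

The 2nd occurrence is 1 interval after the first: 1 × 10 = 10 days after 29 December 1999.
December has 31 days — 2 days to the end of December leaves 8.
8 days into January → 8 January 2000.

8 January 2000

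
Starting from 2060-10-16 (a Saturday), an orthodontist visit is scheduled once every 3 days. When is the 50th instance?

2061-03-12

The 50th occurrence is 49 intervals after the first: 49 × 3 = 147 days after 2060-10-16.
October has 31 days — 15 days to the end of October leaves 132.
November has 30 days (102 left).
December has 31 days (71 left).
January has 31 days (40 left).
February has 28 days (12 left).
12 days into March → 2061-03-12.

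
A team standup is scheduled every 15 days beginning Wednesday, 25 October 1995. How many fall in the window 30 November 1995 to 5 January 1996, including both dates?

2

Occurrences land 15·i days after 25 October 1995 for i = 0, 1, 2, …
30 November 1995 is 36 days after the start; 36 ÷ 15 = 2 remainder 6; since the remainder is 6, round up to i = 3. First occurrence in the window: #4 on 9 December 1995 (3×15 = 45 days in).
5 January 1996 is 72 days after the start; 72 ÷ 15 = 4 remainder 12. Last occurrence in the window: #5 on 24 December 1995.
Occurrences #4 through #5: 2 in total.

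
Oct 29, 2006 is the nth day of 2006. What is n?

302

Days in months before Oct: 31 + 28 + 31 + 30 + 31 + 30 + 31 + 31 + 30 = 273.
Plus 29 days into Oct → day 302.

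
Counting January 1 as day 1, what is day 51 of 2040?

January has 31 days (51 − 31 = 20 remain).
20 into February → February 20.

2040-02-20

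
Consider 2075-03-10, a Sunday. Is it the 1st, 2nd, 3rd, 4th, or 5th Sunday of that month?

Day 10 falls in week ⌈10/7⌉ of the month.
Days 1–7 hold the 1st Sunday, 8–14 the 2nd, 15–21 the 3rd, 22–28 the 4th, 29–31 the 5th.
10 is in the range for the 2nd.

2nd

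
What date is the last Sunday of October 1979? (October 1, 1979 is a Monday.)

October 1979 begins on a Monday, so the first Sunday is October 7 (6 days later).
October 1979 has 31 days. Adding weeks: 7, 14, 21, 28 — the last one ≤ 31 is the 28th.

1979-10-28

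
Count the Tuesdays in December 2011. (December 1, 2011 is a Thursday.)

December 1, 2011 is a Thursday; the first Tuesday on or after it is December 6, 2011 (5 days later).
From December 6, 2011 to December 31, 2011 is 31 − 6 = 25 days.
25 ÷ 7 = 3 full weeks with remainder 4, so 3 more Tuesdays after the first → 4.

4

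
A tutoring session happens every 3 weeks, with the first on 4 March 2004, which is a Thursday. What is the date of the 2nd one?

The 2nd occurrence is 1 interval after the first: 1 × 21 = 21 days after 4 March 2004.
21 days later is 25 March 2004.

25 March 2004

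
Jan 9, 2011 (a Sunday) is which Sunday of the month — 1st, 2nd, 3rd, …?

Day 9 falls in week ⌈9/7⌉ of the month.
Days 1–7 hold the 1st Sunday, 8–14 the 2nd, 15–21 the 3rd, 22–28 the 4th, 29–31 the 5th.
9 is in the range for the 2nd.

2nd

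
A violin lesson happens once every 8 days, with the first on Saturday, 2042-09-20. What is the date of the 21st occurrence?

The 21st occurrence is 20 intervals after the first: 20 × 8 = 160 days after 2042-09-20.
September has 30 days — 10 days to the end of September leaves 150.
October has 31 days (119 left).
November has 30 days (89 left).
December has 31 days (58 left).
January has 31 days (27 left).
27 days into February → 2043-02-27.

2043-02-27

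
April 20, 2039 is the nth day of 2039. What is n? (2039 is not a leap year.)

Days in months before April: 31 + 28 + 31 = 90.
Plus 20 days into April → day 110.

110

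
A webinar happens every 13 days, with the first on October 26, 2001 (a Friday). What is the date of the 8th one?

The 8th occurrence is 7 intervals after the first: 7 × 13 = 91 days after October 26, 2001.
October has 31 days — 5 days to the end of October leaves 86.
November has 30 days (56 left).
December has 31 days (25 left).
25 days into January → January 25, 2002.

January 25, 2002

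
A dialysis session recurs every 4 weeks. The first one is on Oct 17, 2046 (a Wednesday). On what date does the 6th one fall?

The 6th occurrence is 5 intervals after the first: 5 × 28 = 140 days after Oct 17, 2046.
Oct has 31 days — 14 days to the end of Oct leaves 126.
Nov has 30 days (96 left).
Dec has 31 days (65 left).
Jan has 31 days (34 left).
Feb has 28 days (6 left).
6 days into Mar → Mar 6, 2047.

Mar 6, 2047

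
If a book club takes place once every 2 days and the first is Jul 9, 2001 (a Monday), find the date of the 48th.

Oct 11, 2001

The 48th occurrence is 47 intervals after the first: 47 × 2 = 94 days after Jul 9, 2001.
Jul has 31 days — 22 days to the end of Jul leaves 72.
Aug has 31 days (41 left).
Sep has 30 days (11 left).
11 days into Oct → Oct 11, 2001.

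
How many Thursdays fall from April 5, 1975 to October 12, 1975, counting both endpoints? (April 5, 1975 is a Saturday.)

April 5, 1975 is a Saturday; the first Thursday on or after it is April 10, 1975 (5 days later).
From April 10, 1975 to October 12, 1975: 20 + 31 + 30 + 31 + 31 + 30 + 12 = 185 days (rest of April, May, June, July, August, September, October).
185 ÷ 7 = 26 full weeks with remainder 3, so 26 more Thursdays after the first → 27.

27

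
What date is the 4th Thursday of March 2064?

27 March 2064

The first Thursday of March 2064 is March 6.
The 4th Thursday is 3 weeks later: 6 + 21 = 27.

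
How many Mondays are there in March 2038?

1 March 2038 is a Monday; the first Monday on or after it is 1 March 2038.
From 1 March 2038 to 31 March 2038 is 31 − 1 = 30 days.
30 ÷ 7 = 4 full weeks with remainder 2, so 4 more Mondays after the first → 5.

5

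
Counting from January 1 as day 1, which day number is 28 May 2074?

148

Days in months before May: 31 + 28 + 31 + 30 = 120.
Plus 28 days into May → day 148.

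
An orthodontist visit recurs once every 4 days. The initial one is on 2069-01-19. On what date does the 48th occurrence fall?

The 48th occurrence is 47 intervals after the first: 47 × 4 = 188 days after 2069-01-19.
January has 31 days — 12 days to the end of January leaves 176.
February has 28 days (148 left).
March has 31 days (117 left).
April has 30 days (87 left).
May has 31 days (56 left).
June has 30 days (26 left).
26 days into July → 2069-07-26.

2069-07-26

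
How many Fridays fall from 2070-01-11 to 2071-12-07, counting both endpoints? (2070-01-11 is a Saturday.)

2070-01-11 is a Saturday; the first Friday on or after it is 2070-01-17 (6 days later).
From 2070-01-17 to 2071-12-07: 348 + 341 = 689 days (rest of 2070, to 2071-12-07 in 2071).
689 ÷ 7 = 98 full weeks with remainder 3, so 98 more Fridays after the first → 99.

99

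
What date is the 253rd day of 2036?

2036-09-09

January has 31 days (253 − 31 = 222 remain).
February has 29 days (222 − 29 = 193 remain).
March has 31 days (193 − 31 = 162 remain).
April has 30 days (162 − 30 = 132 remain).
May has 31 days (132 − 31 = 101 remain).
June has 30 days (101 − 30 = 71 remain).
July has 31 days (71 − 31 = 40 remain).
August has 31 days (40 − 31 = 9 remain).
9 into September → September 9.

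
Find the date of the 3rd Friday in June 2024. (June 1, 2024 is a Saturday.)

June 2024 begins on a Saturday, so the first Friday is June 7 (6 days later).
The 3rd Friday is 2 weeks later: 7 + 14 = 21.

June 21, 2024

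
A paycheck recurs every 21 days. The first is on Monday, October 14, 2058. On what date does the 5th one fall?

The 5th occurrence is 4 intervals after the first: 4 × 21 = 84 days after October 14, 2058.
October has 31 days — 17 days to the end of October leaves 67.
November has 30 days (37 left).
December has 31 days (6 left).
6 days into January → January 6, 2059.

January 6, 2059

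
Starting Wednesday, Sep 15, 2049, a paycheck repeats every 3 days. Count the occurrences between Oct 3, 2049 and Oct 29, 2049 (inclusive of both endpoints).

Occurrences land 3·i days after Sep 15, 2049 for i = 0, 1, 2, …
Oct 3, 2049 is 18 days after the start; 18 ÷ 3 = 6 remainder 0. First occurrence in the window: #7 on Oct 3, 2049 (6×3 = 18 days in).
Oct 29, 2049 is 44 days after the start; 44 ÷ 3 = 14 remainder 2. Last occurrence in the window: #15 on Oct 27, 2049.
Occurrences #7 through #15: 9 in total.

9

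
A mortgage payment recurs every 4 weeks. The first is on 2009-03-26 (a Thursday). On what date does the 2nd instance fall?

The 2nd occurrence is 1 interval after the first: 1 × 28 = 28 days after 2009-03-26.
March has 31 days — 5 days to the end of March leaves 23.
23 days into April → 2009-04-23.

2009-04-23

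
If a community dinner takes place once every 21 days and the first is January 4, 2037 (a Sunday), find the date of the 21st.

February 28, 2038

The 21st occurrence is 20 intervals after the first: 20 × 21 = 420 days after January 4, 2037.
January has 31 days — 27 days to the end of January leaves 393.
February has 28 days (365 left).
March has 31 days (334 left).
April has 30 days (304 left).
May has 31 days (273 left).
June has 30 days (243 left).
July has 31 days (212 left).
August has 31 days (181 left).
September has 30 days (151 left).
October has 31 days (120 left).
November has 30 days (90 left).
December has 31 days (59 left).
January has 31 days (28 left).
28 days into February → February 28, 2038.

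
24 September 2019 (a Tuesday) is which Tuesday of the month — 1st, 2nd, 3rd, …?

4th

Day 24 falls in week ⌈24/7⌉ of the month.
Days 1–7 hold the 1st Tuesday, 8–14 the 2nd, 15–21 the 3rd, 22–28 the 4th, 29–31 the 5th.
24 is in the range for the 4th.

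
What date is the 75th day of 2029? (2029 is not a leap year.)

2029-03-16

January has 31 days (75 − 31 = 44 remain).
February has 28 days (44 − 28 = 16 remain).
16 into March → March 16.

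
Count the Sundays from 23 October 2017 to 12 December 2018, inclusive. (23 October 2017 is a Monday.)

59

23 October 2017 is a Monday; the first Sunday on or after it is 29 October 2017 (6 days later).
From 29 October 2017 to 12 December 2018: 63 + 346 = 409 days (rest of 2017, to 12 December 2018 in 2018).
409 ÷ 7 = 58 full weeks with remainder 3, so 58 more Sundays after the first → 59.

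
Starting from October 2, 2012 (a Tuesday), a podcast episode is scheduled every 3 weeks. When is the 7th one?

February 5, 2013

The 7th occurrence is 6 intervals after the first: 6 × 21 = 126 days after October 2, 2012.
October has 31 days — 29 days to the end of October leaves 97.
November has 30 days (67 left).
December has 31 days (36 left).
January has 31 days (5 left).
5 days into February → February 5, 2013.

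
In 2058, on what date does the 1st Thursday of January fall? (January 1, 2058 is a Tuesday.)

January 3, 2058

January 2058 begins on a Tuesday, so the first Thursday is January 3 (2 days later).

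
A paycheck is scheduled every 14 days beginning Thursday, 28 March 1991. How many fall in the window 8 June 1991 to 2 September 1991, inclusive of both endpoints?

6

Occurrences land 14·i days after 28 March 1991 for i = 0, 1, 2, …
8 June 1991 is 72 days after the start; 72 ÷ 14 = 5 remainder 2; since the remainder is 2, round up to i = 6. First occurrence in the window: #7 on 20 June 1991 (6×14 = 84 days in).
2 September 1991 is 158 days after the start; 158 ÷ 14 = 11 remainder 4. Last occurrence in the window: #12 on 29 August 1991.
Occurrences #7 through #12: 6 in total.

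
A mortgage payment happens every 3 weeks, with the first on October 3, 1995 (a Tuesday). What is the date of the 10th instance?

The 10th occurrence is 9 intervals after the first: 9 × 21 = 189 days after October 3, 1995.
October has 31 days — 28 days to the end of October leaves 161.
November has 30 days (131 left).
December has 31 days (100 left).
January has 31 days (69 left).
February has 29 days (40 left).
March has 31 days (9 left).
9 days into April → April 9, 1996.

April 9, 1996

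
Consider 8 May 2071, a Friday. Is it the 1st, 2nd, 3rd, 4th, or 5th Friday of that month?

2nd

Day 8 falls in week ⌈8/7⌉ of the month.
Days 1–7 hold the 1st Friday, 8–14 the 2nd, 15–21 the 3rd, 22–28 the 4th, 29–31 the 5th.
8 is in the range for the 2nd.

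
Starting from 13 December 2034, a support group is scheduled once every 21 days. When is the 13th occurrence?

22 August 2035

The 13th occurrence is 12 intervals after the first: 12 × 21 = 252 days after 13 December 2034.
December has 31 days — 18 days to the end of December leaves 234.
January has 31 days (203 left).
February has 28 days (175 left).
March has 31 days (144 left).
April has 30 days (114 left).
May has 31 days (83 left).
June has 30 days (53 left).
July has 31 days (22 left).
22 days into August → 22 August 2035.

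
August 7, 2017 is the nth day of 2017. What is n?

219

Days in months before August: 31 + 28 + 31 + 30 + 31 + 30 + 31 = 212.
Plus 7 days into August → day 219.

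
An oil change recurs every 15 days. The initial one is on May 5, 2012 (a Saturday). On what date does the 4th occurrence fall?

June 19, 2012

The 4th occurrence is 3 intervals after the first: 3 × 15 = 45 days after May 5, 2012.
May has 31 days — 26 days to the end of May leaves 19.
19 days into June → June 19, 2012.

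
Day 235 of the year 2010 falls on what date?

August 23, 2010

January has 31 days (235 − 31 = 204 remain).
February has 28 days (204 − 28 = 176 remain).
March has 31 days (176 − 31 = 145 remain).
April has 30 days (145 − 30 = 115 remain).
May has 31 days (115 − 31 = 84 remain).
June has 30 days (84 − 30 = 54 remain).
July has 31 days (54 − 31 = 23 remain).
23 into August → August 23.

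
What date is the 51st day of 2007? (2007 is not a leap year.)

January has 31 days (51 − 31 = 20 remain).
20 into February → February 20.

2007-02-20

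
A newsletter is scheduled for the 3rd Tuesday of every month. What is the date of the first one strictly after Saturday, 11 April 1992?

21 April 1992

April 1992 starts on a Wednesday; its first Tuesday is the 7th, so the 3rd Tuesday is the 21st — 21 April 1992.
21 April 1992 is after 11 April 1992, so that is the next one.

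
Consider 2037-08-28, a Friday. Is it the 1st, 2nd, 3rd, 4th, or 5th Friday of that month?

4th

Day 28 falls in week ⌈28/7⌉ of the month.
Days 1–7 hold the 1st Friday, 8–14 the 2nd, 15–21 the 3rd, 22–28 the 4th, 29–31 the 5th.
28 is in the range for the 4th.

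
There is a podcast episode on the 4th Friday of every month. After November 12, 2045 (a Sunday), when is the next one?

November 24, 2045

November 2045 starts on a Wednesday; its first Friday is the 3rd, so the 4th Friday is the 24th — November 24, 2045.
November 24, 2045 is after November 12, 2045, so that is the next one.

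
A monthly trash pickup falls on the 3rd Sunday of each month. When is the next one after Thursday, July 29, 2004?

August 15, 2004

July 2004 starts on a Thursday; its first Sunday is the 4th, so the 3rd Sunday is the 18th — July 18, 2004.
That is not after July 29, 2004, so look at August 2004.
August 2004 starts on a Sunday; its first Sunday is the 1st, so the 3rd Sunday is the 15th — August 15, 2004.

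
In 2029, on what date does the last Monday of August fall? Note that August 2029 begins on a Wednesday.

August 2029 begins on a Wednesday, so the first Monday is August 6 (5 days later).
August 2029 has 31 days. Adding weeks: 6, 13, 20, 27 — the last one ≤ 31 is the 27th.

August 27, 2029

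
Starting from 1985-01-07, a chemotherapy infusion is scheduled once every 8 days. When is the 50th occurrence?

The 50th occurrence is 49 intervals after the first: 49 × 8 = 392 days after 1985-01-07.
January has 31 days — 24 days to the end of January leaves 368.
February has 28 days (340 left).
March has 31 days (309 left).
April has 30 days (279 left).
May has 31 days (248 left).
June has 30 days (218 left).
July has 31 days (187 left).
August has 31 days (156 left).
September has 30 days (126 left).
October has 31 days (95 left).
November has 30 days (65 left).
December has 31 days (34 left).
January has 31 days (3 left).
3 days into February → 1986-02-03.

1986-02-03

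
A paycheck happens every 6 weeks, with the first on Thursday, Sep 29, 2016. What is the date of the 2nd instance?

The 2nd occurrence is 1 interval after the first: 1 × 42 = 42 days after Sep 29, 2016.
Sep has 30 days — 1 day to the end of Sep leaves 41.
Oct has 31 days (10 left).
10 days into Nov → Nov 10, 2016.

Nov 10, 2016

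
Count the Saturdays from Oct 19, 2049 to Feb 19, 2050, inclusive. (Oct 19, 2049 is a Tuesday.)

Oct 19, 2049 is a Tuesday; the first Saturday on or after it is Oct 23, 2049 (4 days later).
From Oct 23, 2049 to Feb 19, 2050: 8 + 30 + 31 + 31 + 19 = 119 days (rest of Oct, Nov, Dec, Jan, Feb).
119 ÷ 7 = 17 full weeks with remainder 0, so 17 more Saturdays after the first → 18.

18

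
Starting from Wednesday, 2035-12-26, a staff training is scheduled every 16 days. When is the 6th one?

2036-03-15

The 6th occurrence is 5 intervals after the first: 5 × 16 = 80 days after 2035-12-26.
December has 31 days — 5 days to the end of December leaves 75.
January has 31 days (44 left).
February has 29 days (15 left).
15 days into March → 2036-03-15.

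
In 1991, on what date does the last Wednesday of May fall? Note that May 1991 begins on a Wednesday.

May 1991 begins on a Wednesday, so the first Wednesday is May 1.
May 1991 has 31 days. Adding weeks: 1, 8, 15, 22, 29 — the last one ≤ 31 is the 29th.

May 29, 1991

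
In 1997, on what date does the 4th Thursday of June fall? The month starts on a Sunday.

June 26, 1997

June 1997 begins on a Sunday, so the first Thursday is June 5 (4 days later).
The 4th Thursday is 3 weeks later: 5 + 21 = 26.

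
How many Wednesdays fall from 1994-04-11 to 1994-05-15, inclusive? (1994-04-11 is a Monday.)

5

1994-04-11 is a Monday; the first Wednesday on or after it is 1994-04-13 (2 days later).
From 1994-04-13 to 1994-05-15: 17 + 15 = 32 days (rest of April, May).
32 ÷ 7 = 4 full weeks with remainder 4, so 4 more Wednesdays after the first → 5.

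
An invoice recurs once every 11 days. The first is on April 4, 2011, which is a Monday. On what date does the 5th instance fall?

The 5th occurrence is 4 intervals after the first: 4 × 11 = 44 days after April 4, 2011.
April has 30 days — 26 days to the end of April leaves 18.
18 days into May → May 18, 2011.

May 18, 2011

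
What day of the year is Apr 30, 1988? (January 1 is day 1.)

Days in months before Apr: 31 + 29 + 31 = 91.
Plus 30 days into Apr → day 121.

121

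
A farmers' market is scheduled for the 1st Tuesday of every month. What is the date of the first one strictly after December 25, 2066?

January 4, 2067

December 2066 starts on a Wednesday, so its 1st Tuesday is December 7, 2066 (6 days in).
That is not after December 25, 2066, so look at January 2067.
January 2067 starts on a Saturday, so its 1st Tuesday is January 4, 2067 (3 days in).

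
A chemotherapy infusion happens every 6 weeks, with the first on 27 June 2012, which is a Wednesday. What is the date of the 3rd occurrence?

19 September 2012

The 3rd occurrence is 2 intervals after the first: 2 × 42 = 84 days after 27 June 2012.
June has 30 days — 3 days to the end of June leaves 81.
July has 31 days (50 left).
August has 31 days (19 left).
19 days into September → 19 September 2012.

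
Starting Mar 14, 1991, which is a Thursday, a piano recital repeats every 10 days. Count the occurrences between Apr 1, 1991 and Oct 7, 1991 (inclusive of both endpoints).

Occurrences land 10·i days after Mar 14, 1991 for i = 0, 1, 2, …
Apr 1, 1991 is 18 days after the start; 18 ÷ 10 = 1 remainder 8; since the remainder is 8, round up to i = 2. First occurrence in the window: #3 on Apr 3, 1991 (2×10 = 20 days in).
Oct 7, 1991 is 207 days after the start; 207 ÷ 10 = 20 remainder 7. Last occurrence in the window: #21 on Sep 30, 1991.
Occurrences #3 through #21: 19 in total.

19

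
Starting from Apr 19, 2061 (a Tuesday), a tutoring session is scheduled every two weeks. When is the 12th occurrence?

Sep 20, 2061

The 12th occurrence is 11 intervals after the first: 11 × 14 = 154 days after Apr 19, 2061.
Apr has 30 days — 11 days to the end of Apr leaves 143.
May has 31 days (112 left).
Jun has 30 days (82 left).
Jul has 31 days (51 left).
Aug has 31 days (20 left).
20 days into Sep → Sep 20, 2061.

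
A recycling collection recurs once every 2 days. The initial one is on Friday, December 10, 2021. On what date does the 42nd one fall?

The 42nd occurrence is 41 intervals after the first: 41 × 2 = 82 days after December 10, 2021.
December has 31 days — 21 days to the end of December leaves 61.
January has 31 days (30 left).
February has 28 days (2 left).
2 days into March → March 2, 2022.

March 2, 2022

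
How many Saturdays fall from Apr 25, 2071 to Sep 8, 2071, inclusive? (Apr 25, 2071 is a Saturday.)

Apr 25, 2071 is a Saturday; the first Saturday on or after it is Apr 25, 2071.
From Apr 25, 2071 to Sep 8, 2071: 5 + 31 + 30 + 31 + 31 + 8 = 136 days (rest of Apr, May, Jun, Jul, Aug, Sep).
136 ÷ 7 = 19 full weeks with remainder 3, so 19 more Saturdays after the first → 20.

20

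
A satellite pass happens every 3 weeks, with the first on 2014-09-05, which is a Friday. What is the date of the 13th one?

2015-05-15

The 13th occurrence is 12 intervals after the first: 12 × 21 = 252 days after 2014-09-05.
September has 30 days — 25 days to the end of September leaves 227.
October has 31 days (196 left).
November has 30 days (166 left).
December has 31 days (135 left).
January has 31 days (104 left).
February has 28 days (76 left).
March has 31 days (45 left).
April has 30 days (15 left).
15 days into May → 2015-05-15.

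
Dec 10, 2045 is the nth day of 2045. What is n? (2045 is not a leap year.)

Days in months before Dec: 31 + 28 + 31 + 30 + 31 + 30 + 31 + 31 + 30 + 31 + 30 = 334.
Plus 10 days into Dec → day 344.

344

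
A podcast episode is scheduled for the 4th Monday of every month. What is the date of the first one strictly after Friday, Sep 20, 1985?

Sep 1985 starts on a Sunday; its first Monday is the 2nd, so the 4th Monday is the 23rd — Sep 23, 1985.
Sep 23, 1985 is after Sep 20, 1985, so that is the next one.

Sep 23, 1985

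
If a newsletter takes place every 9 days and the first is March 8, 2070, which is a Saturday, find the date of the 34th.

The 34th occurrence is 33 intervals after the first: 33 × 9 = 297 days after March 8, 2070.
March has 31 days — 23 days to the end of March leaves 274.
April has 30 days (244 left).
May has 31 days (213 left).
June has 30 days (183 left).
July has 31 days (152 left).
August has 31 days (121 left).
September has 30 days (91 left).
October has 31 days (60 left).
November has 30 days (30 left).
30 days into December → December 30, 2070.

December 30, 2070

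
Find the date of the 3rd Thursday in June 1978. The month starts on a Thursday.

June 1978 begins on a Thursday, so the first Thursday is June 1.
The 3rd Thursday is 2 weeks later: 1 + 14 = 15.

1978-06-15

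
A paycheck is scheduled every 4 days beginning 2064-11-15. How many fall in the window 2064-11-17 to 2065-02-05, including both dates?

20

Occurrences land 4·i days after 2064-11-15 for i = 0, 1, 2, …
2064-11-17 is 2 days after the start; 2 ÷ 4 = 0 remainder 2; since the remainder is 2, round up to i = 1. First occurrence in the window: #2 on 2064-11-19 (1×4 = 4 days in).
2065-02-05 is 82 days after the start; 82 ÷ 4 = 20 remainder 2. Last occurrence in the window: #21 on 2065-02-03.
Occurrences #2 through #21: 20 in total.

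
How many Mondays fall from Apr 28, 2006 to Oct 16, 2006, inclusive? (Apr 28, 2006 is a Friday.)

25

Apr 28, 2006 is a Friday; the first Monday on or after it is May 1, 2006 (3 days later).
From May 1, 2006 to Oct 16, 2006: 30 + 30 + 31 + 31 + 30 + 16 = 168 days (rest of May, Jun, Jul, Aug, Sep, Oct).
168 ÷ 7 = 24 full weeks with remainder 0, so 24 more Mondays after the first → 25.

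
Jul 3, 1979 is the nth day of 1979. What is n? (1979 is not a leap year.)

Days in months before Jul: 31 + 28 + 31 + 30 + 31 + 30 = 181.
Plus 3 days into Jul → day 184.

184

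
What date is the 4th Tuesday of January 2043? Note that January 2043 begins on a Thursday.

January 2043 begins on a Thursday, so the first Tuesday is January 6 (5 days later).
The 4th Tuesday is 3 weeks later: 6 + 21 = 27.

January 27, 2043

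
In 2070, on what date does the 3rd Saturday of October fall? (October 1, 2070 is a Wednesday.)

October 18, 2070

October 2070 begins on a Wednesday, so the first Saturday is October 4 (3 days later).
The 3rd Saturday is 2 weeks later: 4 + 14 = 18.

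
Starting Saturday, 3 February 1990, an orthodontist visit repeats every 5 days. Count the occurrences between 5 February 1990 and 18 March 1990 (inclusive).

8

Occurrences land 5·i days after 3 February 1990 for i = 0, 1, 2, …
5 February 1990 is 2 days after the start; 2 ÷ 5 = 0 remainder 2; since the remainder is 2, round up to i = 1. First occurrence in the window: #2 on 8 February 1990 (1×5 = 5 days in).
18 March 1990 is 43 days after the start; 43 ÷ 5 = 8 remainder 3. Last occurrence in the window: #9 on 15 March 1990.
Occurrences #2 through #9: 8 in total.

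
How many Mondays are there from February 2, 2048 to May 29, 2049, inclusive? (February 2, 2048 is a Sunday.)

February 2, 2048 is a Sunday; the first Monday on or after it is February 3, 2048 (1 day later).
From February 3, 2048 to May 29, 2049: 332 + 149 = 481 days (rest of 2048, to May 29, 2049 in 2049).
481 ÷ 7 = 68 full weeks with remainder 5, so 68 more Mondays after the first → 69.

69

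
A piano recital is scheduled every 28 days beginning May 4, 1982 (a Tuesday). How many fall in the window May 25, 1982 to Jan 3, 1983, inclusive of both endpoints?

8

Occurrences land 28·i days after May 4, 1982 for i = 0, 1, 2, …
May 25, 1982 is 21 days after the start; 21 ÷ 28 = 0 remainder 21; since the remainder is 21, round up to i = 1. First occurrence in the window: #2 on Jun 1, 1982 (1×28 = 28 days in).
Jan 3, 1983 is 244 days after the start; 244 ÷ 28 = 8 remainder 20. Last occurrence in the window: #9 on Dec 14, 1982.
Occurrences #2 through #9: 8 in total.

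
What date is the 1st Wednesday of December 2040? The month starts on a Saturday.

2040-12-05

December 2040 begins on a Saturday, so the first Wednesday is December 5 (4 days later).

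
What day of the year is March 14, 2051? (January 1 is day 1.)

73

Days in months before March: 31 + 28 = 59.
Plus 14 days into March → day 73.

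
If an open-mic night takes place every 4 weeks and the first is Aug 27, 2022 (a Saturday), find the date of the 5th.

The 5th occurrence is 4 intervals after the first: 4 × 28 = 112 days after Aug 27, 2022.
Aug has 31 days — 4 days to the end of Aug leaves 108.
Sep has 30 days (78 left).
Oct has 31 days (47 left).
Nov has 30 days (17 left).
17 days into Dec → Dec 17, 2022.

Dec 17, 2022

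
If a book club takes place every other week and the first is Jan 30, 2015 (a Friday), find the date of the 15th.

Aug 14, 2015

The 15th occurrence is 14 intervals after the first: 14 × 14 = 196 days after Jan 30, 2015.
Jan has 31 days — 1 day to the end of Jan leaves 195.
Feb has 28 days (167 left).
Mar has 31 days (136 left).
Apr has 30 days (106 left).
May has 31 days (75 left).
Jun has 30 days (45 left).
Jul has 31 days (14 left).
14 days into Aug → Aug 14, 2015.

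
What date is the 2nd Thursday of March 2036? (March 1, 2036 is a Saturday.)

13 March 2036

March 2036 begins on a Saturday, so the first Thursday is March 6 (5 days later).
The 2nd Thursday is 1 weeks later: 6 + 7 = 13.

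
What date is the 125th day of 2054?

January has 31 days (125 − 31 = 94 remain).
February has 28 days (94 − 28 = 66 remain).
March has 31 days (66 − 31 = 35 remain).
April has 30 days (35 − 30 = 5 remain).
5 into May → May 5.

5 May 2054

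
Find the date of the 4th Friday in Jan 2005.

Jan 2005 begins on a Saturday, so the first Friday is Jan 7 (6 days later).
The 4th Friday is 3 weeks later: 7 + 21 = 28.

Jan 28, 2005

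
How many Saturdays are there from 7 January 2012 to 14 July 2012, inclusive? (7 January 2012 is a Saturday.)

7 January 2012 is a Saturday; the first Saturday on or after it is 7 January 2012.
From 7 January 2012 to 14 July 2012: 24 + 29 + 31 + 30 + 31 + 30 + 14 = 189 days (rest of January, February, March, April, May, June, July).
189 ÷ 7 = 27 full weeks with remainder 0, so 27 more Saturdays after the first → 28.

28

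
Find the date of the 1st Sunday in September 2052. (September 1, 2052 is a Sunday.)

September 2052 begins on a Sunday, so the first Sunday is September 1.

September 1, 2052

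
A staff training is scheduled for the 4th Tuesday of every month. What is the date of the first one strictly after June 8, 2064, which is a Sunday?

June 2064 starts on a Sunday; its first Tuesday is the 3rd, so the 4th Tuesday is the 24th — June 24, 2064.
June 24, 2064 is after June 8, 2064, so that is the next one.

June 24, 2064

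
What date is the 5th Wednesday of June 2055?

The first Wednesday of June 2055 is June 2.
The 5th Wednesday is 4 weeks later: 2 + 28 = 30.

2055-06-30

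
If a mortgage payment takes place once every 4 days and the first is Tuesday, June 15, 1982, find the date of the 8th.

The 8th occurrence is 7 intervals after the first: 7 × 4 = 28 days after June 15, 1982.
June has 30 days — 15 days to the end of June leaves 13.
13 days into July → July 13, 1982.

July 13, 1982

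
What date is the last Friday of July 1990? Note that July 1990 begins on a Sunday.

1990-07-27

July 1990 begins on a Sunday, so the first Friday is July 6 (5 days later).
July 1990 has 31 days. Adding weeks: 6, 13, 20, 27 — the last one ≤ 31 is the 27th.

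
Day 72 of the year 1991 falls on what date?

March 13, 1991

January has 31 days (72 − 31 = 41 remain).
February has 28 days (41 − 28 = 13 remain).
13 into March → March 13.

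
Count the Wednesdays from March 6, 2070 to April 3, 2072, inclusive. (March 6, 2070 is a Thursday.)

108

March 6, 2070 is a Thursday; the first Wednesday on or after it is March 12, 2070 (6 days later).
From March 12, 2070 to April 3, 2072: 294 + 365 + 94 = 753 days (rest of 2070, 2071, to April 3, 2072 in 2072).
753 ÷ 7 = 107 full weeks with remainder 4, so 107 more Wednesdays after the first → 108.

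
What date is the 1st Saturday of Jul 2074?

Jul 7, 2074

The first Saturday of Jul 2074 is Jul 7.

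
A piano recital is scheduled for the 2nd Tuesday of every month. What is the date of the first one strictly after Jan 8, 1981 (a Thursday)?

Jan 13, 1981

Jan 1981 starts on a Thursday; its first Tuesday is the 6th, so the 2nd Tuesday is the 13th — Jan 13, 1981.
Jan 13, 1981 is after Jan 8, 1981, so that is the next one.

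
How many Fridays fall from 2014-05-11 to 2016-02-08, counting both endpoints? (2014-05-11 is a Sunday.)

91

2014-05-11 is a Sunday; the first Friday on or after it is 2014-05-16 (5 days later).
From 2014-05-16 to 2016-02-08: 229 + 365 + 39 = 633 days (rest of 2014, 2015, to 2016-02-08 in 2016).
633 ÷ 7 = 90 full weeks with remainder 3, so 90 more Fridays after the first → 91.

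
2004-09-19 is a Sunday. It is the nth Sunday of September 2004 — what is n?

3rd

Day 19 falls in week ⌈19/7⌉ of the month.
Days 1–7 hold the 1st Sunday, 8–14 the 2nd, 15–21 the 3rd, 22–28 the 4th, 29–31 the 5th.
19 is in the range for the 3rd.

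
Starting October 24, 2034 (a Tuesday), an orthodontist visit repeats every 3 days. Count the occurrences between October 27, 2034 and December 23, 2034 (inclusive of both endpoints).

Occurrences land 3·i days after October 24, 2034 for i = 0, 1, 2, …
October 27, 2034 is 3 days after the start; 3 ÷ 3 = 1 remainder 0. First occurrence in the window: #2 on October 27, 2034 (1×3 = 3 days in).
December 23, 2034 is 60 days after the start; 60 ÷ 3 = 20 remainder 0. Last occurrence in the window: #21 on December 23, 2034.
Occurrences #2 through #21: 20 in total.

20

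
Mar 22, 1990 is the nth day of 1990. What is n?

81

Days in months before Mar: 31 + 28 = 59.
Plus 22 days into Mar → day 81.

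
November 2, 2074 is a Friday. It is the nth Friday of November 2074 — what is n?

1st

Day 2 falls in week ⌈2/7⌉ of the month.
Days 1–7 hold the 1st Friday, 8–14 the 2nd, 15–21 the 3rd, 22–28 the 4th, 29–31 the 5th.
2 is in the range for the 1st.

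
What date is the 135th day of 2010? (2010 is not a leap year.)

2010-05-15

January has 31 days (135 − 31 = 104 remain).
February has 28 days (104 − 28 = 76 remain).
March has 31 days (76 − 31 = 45 remain).
April has 30 days (45 − 30 = 15 remain).
15 into May → May 15.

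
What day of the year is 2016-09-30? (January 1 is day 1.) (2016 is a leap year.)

274

Days in months before September: 31 + 29 + 31 + 30 + 31 + 30 + 31 + 31 = 244.
Plus 30 days into September → day 274.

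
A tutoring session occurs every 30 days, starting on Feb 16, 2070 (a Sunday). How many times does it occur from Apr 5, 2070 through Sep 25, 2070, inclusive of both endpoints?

Occurrences land 30·i days after Feb 16, 2070 for i = 0, 1, 2, …
Apr 5, 2070 is 48 days after the start; 48 ÷ 30 = 1 remainder 18; since the remainder is 18, round up to i = 2. First occurrence in the window: #3 on Apr 17, 2070 (2×30 = 60 days in).
Sep 25, 2070 is 221 days after the start; 221 ÷ 30 = 7 remainder 11. Last occurrence in the window: #8 on Sep 14, 2070.
Occurrences #3 through #8: 6 in total.

6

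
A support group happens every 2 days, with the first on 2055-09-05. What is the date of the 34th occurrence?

The 34th occurrence is 33 intervals after the first: 33 × 2 = 66 days after 2055-09-05.
September has 30 days — 25 days to the end of September leaves 41.
October has 31 days (10 left).
10 days into November → 2055-11-10.

2055-11-10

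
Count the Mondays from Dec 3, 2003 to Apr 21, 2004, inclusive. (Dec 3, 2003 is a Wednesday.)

20

Dec 3, 2003 is a Wednesday; the first Monday on or after it is Dec 8, 2003 (5 days later).
From Dec 8, 2003 to Apr 21, 2004: 23 + 31 + 29 + 31 + 21 = 135 days (rest of Dec, Jan, Feb, Mar, Apr).
135 ÷ 7 = 19 full weeks with remainder 2, so 19 more Mondays after the first → 20.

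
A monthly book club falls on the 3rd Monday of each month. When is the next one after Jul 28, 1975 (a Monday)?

Jul 1975 starts on a Tuesday; its first Monday is the 7th, so the 3rd Monday is the 21st — Jul 21, 1975.
That is not after Jul 28, 1975, so look at Aug 1975.
Aug 1975 starts on a Friday; its first Monday is the 4th, so the 3rd Monday is the 18th — Aug 18, 1975.

Aug 18, 1975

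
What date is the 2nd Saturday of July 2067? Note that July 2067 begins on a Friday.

July 2067 begins on a Friday, so the first Saturday is July 2 (1 day later).
The 2nd Saturday is 1 weeks later: 2 + 7 = 9.

2067-07-09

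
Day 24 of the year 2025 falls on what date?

24 into Jan → Jan 24.

Jan 24, 2025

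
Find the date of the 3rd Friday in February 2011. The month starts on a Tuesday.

February 18, 2011

February 2011 begins on a Tuesday, so the first Friday is February 4 (3 days later).
The 3rd Friday is 2 weeks later: 4 + 14 = 18.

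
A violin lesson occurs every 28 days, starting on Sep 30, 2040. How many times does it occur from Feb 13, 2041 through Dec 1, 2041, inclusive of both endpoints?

Occurrences land 28·i days after Sep 30, 2040 for i = 0, 1, 2, …
Feb 13, 2041 is 136 days after the start; 136 ÷ 28 = 4 remainder 24; since the remainder is 24, round up to i = 5. First occurrence in the window: #6 on Feb 17, 2041 (5×28 = 140 days in).
Dec 1, 2041 is 427 days after the start; 427 ÷ 28 = 15 remainder 7. Last occurrence in the window: #16 on Nov 24, 2041.
Occurrences #6 through #16: 11 in total.

11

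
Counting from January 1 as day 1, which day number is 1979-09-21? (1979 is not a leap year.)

Days in months before September: 31 + 28 + 31 + 30 + 31 + 30 + 31 + 31 = 243.
Plus 21 days into September → day 264.

264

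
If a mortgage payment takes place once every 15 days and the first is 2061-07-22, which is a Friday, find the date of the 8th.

2061-11-04

The 8th occurrence is 7 intervals after the first: 7 × 15 = 105 days after 2061-07-22.
July has 31 days — 9 days to the end of July leaves 96.
August has 31 days (65 left).
September has 30 days (35 left).
October has 31 days (4 left).
4 days into November → 2061-11-04.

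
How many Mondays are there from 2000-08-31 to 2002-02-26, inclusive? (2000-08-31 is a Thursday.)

78

2000-08-31 is a Thursday; the first Monday on or after it is 2000-09-04 (4 days later).
From 2000-09-04 to 2002-02-26: 118 + 365 + 57 = 540 days (rest of 2000, 2001, to 2002-02-26 in 2002).
540 ÷ 7 = 77 full weeks with remainder 1, so 77 more Mondays after the first → 78.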